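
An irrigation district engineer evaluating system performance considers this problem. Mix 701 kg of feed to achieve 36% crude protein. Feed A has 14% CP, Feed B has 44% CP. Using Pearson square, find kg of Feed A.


parts_A = CP_b - target = 44 - 36 = 8
parts_B = target - CP_a = 36 - 14 = 22
total_parts = 8 + 22 = 30
Feed A = 701 * 8 / 30 = 186.93 kg
Feed B = 701 * 22 / 30 = 514.07 kg

186.93 kg


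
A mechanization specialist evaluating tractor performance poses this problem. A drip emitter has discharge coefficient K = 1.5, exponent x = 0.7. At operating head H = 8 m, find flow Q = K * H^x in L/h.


Q = K * H^x
  = 1.5 * 8^0.7
  = 1.5 * 4.2871
  = 6.43 L/h


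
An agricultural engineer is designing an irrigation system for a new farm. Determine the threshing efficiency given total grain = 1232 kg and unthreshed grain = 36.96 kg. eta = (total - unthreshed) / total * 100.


eta = (total - unthreshed) / total * 100
    = (1232 - 36.96) / 1232 * 100
    = 1195.04 / 1232 * 100
    = 97%


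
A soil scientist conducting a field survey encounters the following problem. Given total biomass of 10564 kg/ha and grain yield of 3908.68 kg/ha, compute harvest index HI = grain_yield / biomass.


HI = grain_yield / biomass
   = 3908.68 / 10564
   = 0.37


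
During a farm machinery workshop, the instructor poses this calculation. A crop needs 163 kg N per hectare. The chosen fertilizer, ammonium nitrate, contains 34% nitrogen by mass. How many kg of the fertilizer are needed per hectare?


Rate = N_required / (N_content / 100)
     = 163 / (34 / 100)
     = 163 / 0.34
     = 479.41 kg/ha


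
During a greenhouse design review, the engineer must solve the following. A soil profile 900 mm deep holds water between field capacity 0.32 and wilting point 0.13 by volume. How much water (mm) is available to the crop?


AW = (FC - WP) * D
   = (0.32 - 0.13) * 900
   = 0.19 * 900
   = 171 mm


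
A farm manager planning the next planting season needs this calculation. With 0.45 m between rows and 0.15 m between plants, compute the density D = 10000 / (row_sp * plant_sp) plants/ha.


D = 10000 / (row_sp * plant_sp)
  = 10000 / (0.45 * 0.15)
  = 10000 / 0.0675
  = 148148.15 plants/ha


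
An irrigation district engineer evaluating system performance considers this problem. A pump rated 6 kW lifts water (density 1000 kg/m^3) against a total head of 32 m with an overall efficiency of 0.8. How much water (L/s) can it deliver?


Q = (P * 1000 * eta) / (rho * g * H)
  = (6 * 1000 * 0.8) / (1000 * 9.81 * 32)
  = 4800 / 313920
  = 0.01529 m^3/s = 15.29 L/s


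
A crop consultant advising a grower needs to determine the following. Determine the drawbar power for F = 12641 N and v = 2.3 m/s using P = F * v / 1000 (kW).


P = F * v / 1000
  = 12641 * 2.3 / 1000
  = 29074.30 / 1000
  = 29.07 kW


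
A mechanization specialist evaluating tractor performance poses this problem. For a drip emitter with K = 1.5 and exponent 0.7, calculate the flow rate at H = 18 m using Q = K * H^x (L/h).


Q = K * H^x
  = 1.5 * 18^0.7
  = 1.5 * 7.5629
  = 11.34 L/h


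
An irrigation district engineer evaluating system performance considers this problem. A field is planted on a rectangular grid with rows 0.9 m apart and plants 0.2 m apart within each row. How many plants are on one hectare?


D = 10000 / (row_sp * plant_sp)
  = 10000 / (0.9 * 0.2)
  = 10000 / 0.1800
  = 55555.56 plants/ha


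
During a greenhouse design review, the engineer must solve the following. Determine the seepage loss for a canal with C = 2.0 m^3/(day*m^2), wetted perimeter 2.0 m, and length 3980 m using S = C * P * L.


S = C * P * L
  = 2.0 * 2.0 * 3980
  = 15920 m^3/day


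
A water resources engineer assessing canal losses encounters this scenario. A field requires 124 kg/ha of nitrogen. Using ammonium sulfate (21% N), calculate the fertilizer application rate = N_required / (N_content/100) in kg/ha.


Rate = N_required / (N_content / 100)
     = 124 / (21 / 100)
     = 124 / 0.21
     = 590.48 kg/ha


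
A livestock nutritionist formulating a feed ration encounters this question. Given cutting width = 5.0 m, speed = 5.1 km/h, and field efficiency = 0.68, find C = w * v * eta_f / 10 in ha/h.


C = w * v * eta_f / 10
  = 5.0 * 5.1 * 0.68 / 10
  = 17.34 / 10
  = 1.73 ha/h


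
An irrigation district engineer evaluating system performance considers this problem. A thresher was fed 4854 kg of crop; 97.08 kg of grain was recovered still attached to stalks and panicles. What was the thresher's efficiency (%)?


eta = (total - unthreshed) / total * 100
    = (4854 - 97.08) / 4854 * 100
    = 4756.92 / 4854 * 100
    = 98%


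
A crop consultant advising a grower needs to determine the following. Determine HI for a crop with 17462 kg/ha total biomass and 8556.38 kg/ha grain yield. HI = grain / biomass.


HI = grain_yield / biomass
   = 8556.38 / 17462
   = 0.49


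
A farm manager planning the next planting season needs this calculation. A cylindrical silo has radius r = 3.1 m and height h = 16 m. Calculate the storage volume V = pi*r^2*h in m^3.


V = pi * r^2 * h
  = pi * 3.1^2 * 16
  = pi * 9.61 * 16
  = 483.05 m^3


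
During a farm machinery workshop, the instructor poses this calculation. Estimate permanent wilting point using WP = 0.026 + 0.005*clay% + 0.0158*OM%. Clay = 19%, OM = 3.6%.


WP = 0.026 + 0.005*19 + 0.0158*3.6
   = 0.026 + 0.0950 + 0.0569
   = 0.1779


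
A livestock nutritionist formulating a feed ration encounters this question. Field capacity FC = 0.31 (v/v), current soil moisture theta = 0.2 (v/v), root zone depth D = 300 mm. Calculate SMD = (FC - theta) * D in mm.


SMD = (FC - theta) * D
    = (0.31 - 0.2) * 300
    = 0.110 * 300
    = 33 mm


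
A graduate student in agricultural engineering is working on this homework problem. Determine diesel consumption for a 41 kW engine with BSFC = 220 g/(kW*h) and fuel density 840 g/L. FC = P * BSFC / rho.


FC = P * BSFC / rho_fuel
   = 41 * 220 / 840
   = 9020 / 840
   = 10.74 L/h


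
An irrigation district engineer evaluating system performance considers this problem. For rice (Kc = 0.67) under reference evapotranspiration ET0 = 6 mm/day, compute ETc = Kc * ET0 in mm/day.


ETc = Kc * ET0
    = 0.67 * 6
    = 4.02 mm/day


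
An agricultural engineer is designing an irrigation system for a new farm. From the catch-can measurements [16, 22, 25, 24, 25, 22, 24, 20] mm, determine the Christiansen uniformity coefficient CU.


xbar = 178 / 8 = 22.250
sum|xi - xbar| = 18
CU = 100 * (1 - 18 / (8 * 22.250))
   = 100 * (1 - 0.1011)
   = 89.89%


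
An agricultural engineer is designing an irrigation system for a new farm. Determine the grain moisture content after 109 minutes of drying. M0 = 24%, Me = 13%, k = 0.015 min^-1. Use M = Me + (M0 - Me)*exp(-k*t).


M = Me + (M0 - Me) * e^(-k*t)
  = 13 + (24 - 13) * e^(-0.015*109)
  = 13 + 11 * e^(-1.635)
  = 13 + 11 * 0.19495
  = 13 + 2.1445
  = 15.14%


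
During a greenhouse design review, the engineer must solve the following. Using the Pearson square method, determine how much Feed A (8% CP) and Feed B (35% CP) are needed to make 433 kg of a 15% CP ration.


parts_A = CP_b - target = 35 - 15 = 20
parts_B = target - CP_a = 15 - 8 = 7
total_parts = 20 + 7 = 27
Feed A = 433 * 20 / 27 = 320.74 kg
Feed B = 433 * 7 / 27 = 112.26 kg

320.74 kg


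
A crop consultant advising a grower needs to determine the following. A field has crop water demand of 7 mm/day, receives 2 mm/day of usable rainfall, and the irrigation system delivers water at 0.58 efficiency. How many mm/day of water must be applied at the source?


IWR = (ETc - Pe) / Ea
    = (7 - 2) / 0.58
    = 5 / 0.58
    = 8.62 mm/day


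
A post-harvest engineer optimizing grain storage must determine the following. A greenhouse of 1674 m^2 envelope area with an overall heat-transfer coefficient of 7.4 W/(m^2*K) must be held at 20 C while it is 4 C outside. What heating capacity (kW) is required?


dT = 20 - (4) = 16 K
Q = U * A * dT
  = 7.4 * 1674 * 16
  = 198201.60 W = 198.20 kW


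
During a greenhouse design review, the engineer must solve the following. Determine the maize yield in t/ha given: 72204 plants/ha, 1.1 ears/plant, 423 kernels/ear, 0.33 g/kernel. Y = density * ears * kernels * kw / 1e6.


Y = density * ears * kernels * kw
  = 72204 * 1.1 * 423 * 0.33 g/ha
  = 11086852.00 g/ha
  = 11086.85 kg/ha = 11.09 t/ha


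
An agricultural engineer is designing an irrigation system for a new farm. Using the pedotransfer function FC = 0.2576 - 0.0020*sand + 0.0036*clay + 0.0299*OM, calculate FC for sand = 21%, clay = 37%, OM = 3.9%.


FC = 0.2576 - 0.0020*21 + 0.0036*37 + 0.0299*3.9
   = 0.2576 - 0.0420 + 0.1332 + 0.1166
   = 0.4654


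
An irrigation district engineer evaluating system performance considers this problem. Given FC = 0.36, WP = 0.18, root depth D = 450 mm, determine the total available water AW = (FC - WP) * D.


AW = (FC - WP) * D
   = (0.36 - 0.18) * 450
   = 0.18 * 450
   = 81 mm


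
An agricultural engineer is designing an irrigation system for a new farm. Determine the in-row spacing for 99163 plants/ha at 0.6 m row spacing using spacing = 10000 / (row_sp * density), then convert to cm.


spacing = 10000 / (row_sp * density)
        = 10000 / (0.6 * 99163)
        = 10000 / 59497.80
        = 0.16807 m = 16.81 cm


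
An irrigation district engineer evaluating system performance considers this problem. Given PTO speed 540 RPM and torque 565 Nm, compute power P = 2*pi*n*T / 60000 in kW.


P = 2*pi*n*T / 60000
  = 2*pi * 540 * 565 / 60000
  = 1916999.84 / 60000
  = 31.95 kW


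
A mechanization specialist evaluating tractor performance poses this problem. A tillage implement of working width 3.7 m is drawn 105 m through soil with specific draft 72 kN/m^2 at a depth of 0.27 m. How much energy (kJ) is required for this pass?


E = k * d * w * L
  = 72 * 0.27 * 3.7 * 105
  = 7552.44 kJ


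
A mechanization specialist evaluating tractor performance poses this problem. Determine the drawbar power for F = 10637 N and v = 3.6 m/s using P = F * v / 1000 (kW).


P = F * v / 1000
  = 10637 * 3.6 / 1000
  = 38293.20 / 1000
  = 38.29 kW


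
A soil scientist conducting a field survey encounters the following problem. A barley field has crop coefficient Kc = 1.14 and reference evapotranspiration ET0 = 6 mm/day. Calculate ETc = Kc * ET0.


ETc = Kc * ET0
    = 1.14 * 6
    = 6.84 mm/day


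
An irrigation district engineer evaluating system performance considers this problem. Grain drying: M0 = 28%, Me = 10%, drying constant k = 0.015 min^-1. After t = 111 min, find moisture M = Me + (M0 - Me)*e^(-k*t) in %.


M = Me + (M0 - Me) * e^(-k*t)
  = 10 + (28 - 10) * e^(-0.015*111)
  = 10 + 18 * e^(-1.665)
  = 10 + 18 * 0.18919
  = 10 + 3.4054
  = 13.41%


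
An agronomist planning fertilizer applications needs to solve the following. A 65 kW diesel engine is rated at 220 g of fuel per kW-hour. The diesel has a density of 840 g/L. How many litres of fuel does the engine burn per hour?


FC = P * BSFC / rho_fuel
   = 65 * 220 / 840
   = 14300 / 840
   = 17.02 L/h


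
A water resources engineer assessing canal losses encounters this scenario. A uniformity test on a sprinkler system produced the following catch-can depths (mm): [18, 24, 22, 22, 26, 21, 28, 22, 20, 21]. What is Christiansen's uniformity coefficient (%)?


xbar = 224 / 10 = 22.400
sum|xi - xbar| = 21.600
CU = 100 * (1 - 21.600 / (10 * 22.400))
   = 100 * (1 - 0.0964)
   = 90.36%


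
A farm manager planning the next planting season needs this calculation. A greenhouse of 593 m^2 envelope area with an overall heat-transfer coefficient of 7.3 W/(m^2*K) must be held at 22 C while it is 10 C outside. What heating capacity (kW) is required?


dT = 22 - (10) = 12 K
Q = U * A * dT
  = 7.3 * 593 * 12
  = 51946.80 W = 51.95 kW


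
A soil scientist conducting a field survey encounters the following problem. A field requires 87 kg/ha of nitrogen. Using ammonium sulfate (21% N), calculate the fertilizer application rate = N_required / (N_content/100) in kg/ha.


Rate = N_required / (N_content / 100)
     = 87 / (21 / 100)
     = 87 / 0.21
     = 414.29 kg/ha


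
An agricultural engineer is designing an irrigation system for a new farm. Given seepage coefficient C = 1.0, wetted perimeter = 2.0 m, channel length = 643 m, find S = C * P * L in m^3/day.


S = C * P * L
  = 1.0 * 2.0 * 643
  = 1286 m^3/day


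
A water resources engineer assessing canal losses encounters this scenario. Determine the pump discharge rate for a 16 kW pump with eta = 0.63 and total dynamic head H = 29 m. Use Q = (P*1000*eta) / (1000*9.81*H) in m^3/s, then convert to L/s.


Q = (P * 1000 * eta) / (rho * g * H)
  = (16 * 1000 * 0.63) / (1000 * 9.81 * 29)
  = 10080 / 284490
  = 0.03543 m^3/s = 35.43 L/s


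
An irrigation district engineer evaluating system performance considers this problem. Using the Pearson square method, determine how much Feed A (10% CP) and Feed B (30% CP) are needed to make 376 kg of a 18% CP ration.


parts_A = CP_b - target = 30 - 18 = 12
parts_B = target - CP_a = 18 - 10 = 8
total_parts = 12 + 8 = 20
Feed A = 376 * 12 / 20 = 225.60 kg
Feed B = 376 * 8 / 20 = 150.40 kg

225.60 kg


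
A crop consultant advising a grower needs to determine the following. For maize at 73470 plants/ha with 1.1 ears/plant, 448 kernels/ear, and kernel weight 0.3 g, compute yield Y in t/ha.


Y = density * ears * kernels * kw
  = 73470 * 1.1 * 448 * 0.3 g/ha
  = 10861804.80 g/ha
  = 10861.80 kg/ha = 10.86 t/ha


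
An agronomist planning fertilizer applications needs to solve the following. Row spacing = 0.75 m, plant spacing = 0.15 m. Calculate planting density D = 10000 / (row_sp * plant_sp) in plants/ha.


D = 10000 / (row_sp * plant_sp)
  = 10000 / (0.75 * 0.15)
  = 10000 / 0.1125
  = 88888.89 plants/ha


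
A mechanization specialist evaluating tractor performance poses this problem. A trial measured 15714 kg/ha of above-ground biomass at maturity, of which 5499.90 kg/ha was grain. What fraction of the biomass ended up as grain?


HI = grain_yield / biomass
   = 5499.90 / 15714
   = 0.35


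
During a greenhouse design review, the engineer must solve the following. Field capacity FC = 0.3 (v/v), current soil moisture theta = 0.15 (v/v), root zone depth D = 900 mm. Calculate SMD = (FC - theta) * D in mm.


SMD = (FC - theta) * D
    = (0.3 - 0.15) * 900
    = 0.150 * 900
    = 135 mm


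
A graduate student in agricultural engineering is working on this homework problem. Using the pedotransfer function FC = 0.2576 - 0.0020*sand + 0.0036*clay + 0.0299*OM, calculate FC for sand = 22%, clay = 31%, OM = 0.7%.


FC = 0.2576 - 0.0020*22 + 0.0036*31 + 0.0299*0.7
   = 0.2576 - 0.0440 + 0.1116 + 0.0209
   = 0.3461


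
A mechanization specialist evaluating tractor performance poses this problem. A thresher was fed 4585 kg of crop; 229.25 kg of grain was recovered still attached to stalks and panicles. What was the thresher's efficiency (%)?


eta = (total - unthreshed) / total * 100
    = (4585 - 229.25) / 4585 * 100
    = 4355.75 / 4585 * 100
    = 95%


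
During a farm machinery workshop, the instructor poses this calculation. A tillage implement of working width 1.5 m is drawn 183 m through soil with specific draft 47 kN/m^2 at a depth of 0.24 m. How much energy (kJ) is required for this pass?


E = k * d * w * L
  = 47 * 0.24 * 1.5 * 183
  = 3096.36 kJ


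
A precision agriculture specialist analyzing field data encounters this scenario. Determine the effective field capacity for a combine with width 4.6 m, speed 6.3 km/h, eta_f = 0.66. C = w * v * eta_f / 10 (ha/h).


C = w * v * eta_f / 10
  = 4.6 * 6.3 * 0.66 / 10
  = 19.13 / 10
  = 1.91 ha/h


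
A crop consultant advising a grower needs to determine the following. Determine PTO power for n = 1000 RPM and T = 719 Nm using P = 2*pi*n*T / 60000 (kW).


P = 2*pi*n*T / 60000
  = 2*pi * 1000 * 719 / 60000
  = 4517610.24 / 60000
  = 75.29 kW


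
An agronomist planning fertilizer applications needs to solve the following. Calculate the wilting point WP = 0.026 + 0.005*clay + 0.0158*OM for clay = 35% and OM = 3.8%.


WP = 0.026 + 0.005*35 + 0.0158*3.8
   = 0.026 + 0.1750 + 0.0600
   = 0.2610


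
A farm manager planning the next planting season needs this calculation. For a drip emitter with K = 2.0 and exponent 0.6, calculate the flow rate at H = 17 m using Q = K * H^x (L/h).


Q = K * H^x
  = 2.0 * 17^0.6
  = 2.0 * 5.4736
  = 10.95 L/h


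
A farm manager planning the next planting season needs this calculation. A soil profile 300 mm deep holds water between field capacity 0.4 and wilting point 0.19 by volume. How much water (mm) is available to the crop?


AW = (FC - WP) * D
   = (0.4 - 0.19) * 300
   = 0.21 * 300
   = 63 mm


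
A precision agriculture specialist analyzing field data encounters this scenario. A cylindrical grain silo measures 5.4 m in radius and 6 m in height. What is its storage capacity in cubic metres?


V = pi * r^2 * h
  = pi * 5.4^2 * 6
  = pi * 29.16 * 6
  = 549.65 m^3


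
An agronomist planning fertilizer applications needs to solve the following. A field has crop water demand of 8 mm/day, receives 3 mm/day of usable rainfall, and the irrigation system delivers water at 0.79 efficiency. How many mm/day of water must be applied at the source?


IWR = (ETc - Pe) / Ea
    = (8 - 3) / 0.79
    = 5 / 0.79
    = 6.33 mm/day


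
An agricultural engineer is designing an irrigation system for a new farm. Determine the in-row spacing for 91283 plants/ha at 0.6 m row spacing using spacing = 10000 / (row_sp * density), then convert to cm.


spacing = 10000 / (row_sp * density)
        = 10000 / (0.6 * 91283)
        = 10000 / 54769.80
        = 0.18258 m = 18.26 cm


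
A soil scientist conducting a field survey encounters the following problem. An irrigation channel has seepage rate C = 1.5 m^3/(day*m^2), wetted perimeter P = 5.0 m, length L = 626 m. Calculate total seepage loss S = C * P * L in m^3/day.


S = C * P * L
  = 1.5 * 5.0 * 626
  = 4695 m^3/day


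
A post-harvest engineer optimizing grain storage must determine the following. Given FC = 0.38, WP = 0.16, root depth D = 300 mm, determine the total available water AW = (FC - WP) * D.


AW = (FC - WP) * D
   = (0.38 - 0.16) * 300
   = 0.22 * 300
   = 66 mm


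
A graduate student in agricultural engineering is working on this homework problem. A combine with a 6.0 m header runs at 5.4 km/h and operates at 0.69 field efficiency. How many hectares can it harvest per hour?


C = w * v * eta_f / 10
  = 6.0 * 5.4 * 0.69 / 10
  = 22.36 / 10
  = 2.24 ha/h


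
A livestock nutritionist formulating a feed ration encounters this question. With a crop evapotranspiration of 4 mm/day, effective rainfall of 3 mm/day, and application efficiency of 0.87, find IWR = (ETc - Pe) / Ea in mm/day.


IWR = (ETc - Pe) / Ea
    = (4 - 3) / 0.87
    = 1 / 0.87
    = 1.15 mm/day


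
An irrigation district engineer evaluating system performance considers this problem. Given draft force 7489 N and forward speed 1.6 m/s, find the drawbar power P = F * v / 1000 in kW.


P = F * v / 1000
  = 7489 * 1.6 / 1000
  = 11982.40 / 1000
  = 11.98 kW


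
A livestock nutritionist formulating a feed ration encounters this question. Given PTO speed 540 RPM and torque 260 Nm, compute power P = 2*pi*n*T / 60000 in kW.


P = 2*pi*n*T / 60000
  = 2*pi * 540 * 260 / 60000
  = 882159.22 / 60000
  = 14.70 kW


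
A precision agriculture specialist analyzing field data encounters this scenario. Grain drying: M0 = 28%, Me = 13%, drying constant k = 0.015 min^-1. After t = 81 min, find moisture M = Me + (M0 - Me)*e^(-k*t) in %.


M = Me + (M0 - Me) * e^(-k*t)
  = 13 + (28 - 13) * e^(-0.015*81)
  = 13 + 15 * e^(-1.215)
  = 13 + 15 * 0.29671
  = 13 + 4.4507
  = 17.45%


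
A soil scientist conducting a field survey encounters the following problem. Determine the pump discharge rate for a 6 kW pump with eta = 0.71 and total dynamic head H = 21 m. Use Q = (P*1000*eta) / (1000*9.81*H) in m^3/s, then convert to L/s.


Q = (P * 1000 * eta) / (rho * g * H)
  = (6 * 1000 * 0.71) / (1000 * 9.81 * 21)
  = 4260 / 206010
  = 0.02068 m^3/s = 20.68 L/s


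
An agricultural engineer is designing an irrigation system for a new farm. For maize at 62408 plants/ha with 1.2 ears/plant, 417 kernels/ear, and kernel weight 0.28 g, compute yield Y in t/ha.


Y = density * ears * kernels * kw
  = 62408 * 1.2 * 417 * 0.28 g/ha
  = 8744109.70 g/ha
  = 8744.11 kg/ha = 8.74 t/ha


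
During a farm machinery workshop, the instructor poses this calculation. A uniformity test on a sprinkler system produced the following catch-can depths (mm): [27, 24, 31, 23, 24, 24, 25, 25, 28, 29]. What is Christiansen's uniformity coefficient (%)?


xbar = 260 / 10 = 26
sum|xi - xbar| = 22
CU = 100 * (1 - 22 / (10 * 26))
   = 100 * (1 - 0.0846)
   = 91.54%


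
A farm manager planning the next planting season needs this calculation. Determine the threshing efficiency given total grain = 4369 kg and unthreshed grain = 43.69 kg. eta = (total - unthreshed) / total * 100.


eta = (total - unthreshed) / total * 100
    = (4369 - 43.69) / 4369 * 100
    = 4325.31 / 4369 * 100
    = 99%


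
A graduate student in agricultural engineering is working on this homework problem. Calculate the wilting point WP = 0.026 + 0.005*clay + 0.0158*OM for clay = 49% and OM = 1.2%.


WP = 0.026 + 0.005*49 + 0.0158*1.2
   = 0.026 + 0.2450 + 0.0190
   = 0.2900


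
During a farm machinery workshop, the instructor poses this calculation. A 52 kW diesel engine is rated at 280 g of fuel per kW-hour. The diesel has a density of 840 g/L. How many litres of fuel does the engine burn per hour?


FC = P * BSFC / rho_fuel
   = 52 * 280 / 840
   = 14560 / 840
   = 17.33 L/h


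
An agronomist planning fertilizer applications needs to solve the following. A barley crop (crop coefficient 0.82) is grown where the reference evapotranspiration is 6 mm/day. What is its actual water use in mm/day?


ETc = Kc * ET0
    = 0.82 * 6
    = 4.92 mm/day


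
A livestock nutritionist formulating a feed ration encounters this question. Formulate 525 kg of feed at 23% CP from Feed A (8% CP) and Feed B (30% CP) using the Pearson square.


parts_A = CP_b - target = 30 - 23 = 7
parts_B = target - CP_a = 23 - 8 = 15
total_parts = 7 + 15 = 22
Feed A = 525 * 7 / 22 = 167.05 kg
Feed B = 525 * 15 / 22 = 357.95 kg

167.05 kg


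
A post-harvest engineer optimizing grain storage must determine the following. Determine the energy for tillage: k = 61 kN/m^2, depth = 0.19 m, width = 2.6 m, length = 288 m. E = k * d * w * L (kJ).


E = k * d * w * L
  = 61 * 0.19 * 2.6 * 288
  = 8678.59 kJ


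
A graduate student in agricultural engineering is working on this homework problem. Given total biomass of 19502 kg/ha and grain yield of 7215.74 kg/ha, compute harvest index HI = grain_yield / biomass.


HI = grain_yield / biomass
   = 7215.74 / 19502
   = 0.37


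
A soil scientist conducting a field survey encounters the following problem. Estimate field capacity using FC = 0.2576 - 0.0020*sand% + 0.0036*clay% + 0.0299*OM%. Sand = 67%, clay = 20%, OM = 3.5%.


FC = 0.2576 - 0.0020*67 + 0.0036*20 + 0.0299*3.5
   = 0.2576 - 0.1340 + 0.0720 + 0.1047
   = 0.3003


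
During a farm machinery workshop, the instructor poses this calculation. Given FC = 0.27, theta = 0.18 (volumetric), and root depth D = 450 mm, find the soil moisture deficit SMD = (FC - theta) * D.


SMD = (FC - theta) * D
    = (0.27 - 0.18) * 450
    = 0.090 * 450
    = 40.50 mm


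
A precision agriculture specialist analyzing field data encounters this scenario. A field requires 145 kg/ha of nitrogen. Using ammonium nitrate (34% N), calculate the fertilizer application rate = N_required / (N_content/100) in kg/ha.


Rate = N_required / (N_content / 100)
     = 145 / (34 / 100)
     = 145 / 0.34
     = 426.47 kg/ha


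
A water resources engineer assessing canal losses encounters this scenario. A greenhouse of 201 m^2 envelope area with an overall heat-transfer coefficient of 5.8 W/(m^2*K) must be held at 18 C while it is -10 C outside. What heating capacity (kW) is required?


dT = 18 - (-10) = 28 K
Q = U * A * dT
  = 5.8 * 201 * 28
  = 32642.40 W = 32.64 kW


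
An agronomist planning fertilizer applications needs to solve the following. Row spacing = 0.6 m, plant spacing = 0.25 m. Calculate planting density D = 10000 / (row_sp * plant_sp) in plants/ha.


D = 10000 / (row_sp * plant_sp)
  = 10000 / (0.6 * 0.25)
  = 10000 / 0.1500
  = 66666.67 plants/ha


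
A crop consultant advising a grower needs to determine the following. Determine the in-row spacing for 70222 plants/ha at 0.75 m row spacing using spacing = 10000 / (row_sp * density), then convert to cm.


spacing = 10000 / (row_sp * density)
        = 10000 / (0.75 * 70222)
        = 10000 / 52666.50
        = 0.18987 m = 18.99 cm


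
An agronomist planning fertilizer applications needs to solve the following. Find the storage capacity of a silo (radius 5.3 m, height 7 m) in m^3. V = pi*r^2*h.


V = pi * r^2 * h
  = pi * 5.3^2 * 7
  = pi * 28.09 * 7
  = 617.73 m^3


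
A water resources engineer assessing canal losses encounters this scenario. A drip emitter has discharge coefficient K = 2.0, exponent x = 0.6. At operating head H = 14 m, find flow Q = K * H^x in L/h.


Q = K * H^x
  = 2.0 * 14^0.6
  = 2.0 * 4.8717
  = 9.74 L/h


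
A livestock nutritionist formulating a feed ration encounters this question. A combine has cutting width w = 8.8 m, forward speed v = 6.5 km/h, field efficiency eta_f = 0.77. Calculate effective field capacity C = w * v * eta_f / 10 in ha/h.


C = w * v * eta_f / 10
  = 8.8 * 6.5 * 0.77 / 10
  = 44.04 / 10
  = 4.40 ha/h


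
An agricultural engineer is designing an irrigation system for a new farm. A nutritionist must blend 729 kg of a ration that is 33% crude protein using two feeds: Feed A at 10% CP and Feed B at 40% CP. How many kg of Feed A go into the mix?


parts_A = CP_b - target = 40 - 33 = 7
parts_B = target - CP_a = 33 - 10 = 23
total_parts = 7 + 23 = 30
Feed A = 729 * 7 / 30 = 170.10 kg
Feed B = 729 * 23 / 30 = 558.90 kg

170.10 kg


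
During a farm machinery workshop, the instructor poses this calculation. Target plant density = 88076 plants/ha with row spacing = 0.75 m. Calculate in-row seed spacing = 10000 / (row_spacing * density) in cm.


spacing = 10000 / (row_sp * density)
        = 10000 / (0.75 * 88076)
        = 10000 / 66057
        = 0.15138 m = 15.14 cm


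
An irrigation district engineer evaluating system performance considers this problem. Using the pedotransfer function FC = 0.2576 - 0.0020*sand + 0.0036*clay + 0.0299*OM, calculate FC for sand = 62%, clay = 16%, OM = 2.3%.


FC = 0.2576 - 0.0020*62 + 0.0036*16 + 0.0299*2.3
   = 0.2576 - 0.1240 + 0.0576 + 0.0688
   = 0.2600


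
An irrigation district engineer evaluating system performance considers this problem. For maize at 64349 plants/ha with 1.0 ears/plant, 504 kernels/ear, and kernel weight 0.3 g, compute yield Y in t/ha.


Y = density * ears * kernels * kw
  = 64349 * 1.0 * 504 * 0.3 g/ha
  = 9729568.80 g/ha
  = 9729.57 kg/ha = 9.73 t/ha


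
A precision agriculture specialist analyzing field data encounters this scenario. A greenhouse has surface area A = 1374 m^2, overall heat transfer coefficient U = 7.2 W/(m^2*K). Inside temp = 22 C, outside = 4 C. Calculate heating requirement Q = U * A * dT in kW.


dT = 22 - (4) = 18 K
Q = U * A * dT
  = 7.2 * 1374 * 18
  = 178070.40 W = 178.07 kW


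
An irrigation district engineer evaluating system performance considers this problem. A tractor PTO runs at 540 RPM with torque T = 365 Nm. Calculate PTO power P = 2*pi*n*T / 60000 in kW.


P = 2*pi*n*T / 60000
  = 2*pi * 540 * 365 / 60000
  = 1238415.82 / 60000
  = 20.64 kW


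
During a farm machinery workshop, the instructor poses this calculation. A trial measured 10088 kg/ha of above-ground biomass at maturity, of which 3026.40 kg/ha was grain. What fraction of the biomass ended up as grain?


HI = grain_yield / biomass
   = 3026.40 / 10088
   = 0.30


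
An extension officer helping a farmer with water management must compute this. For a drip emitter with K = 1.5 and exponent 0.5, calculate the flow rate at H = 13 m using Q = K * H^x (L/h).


Q = K * H^x
  = 1.5 * 13^0.5
  = 1.5 * 3.6056
  = 5.41 L/h


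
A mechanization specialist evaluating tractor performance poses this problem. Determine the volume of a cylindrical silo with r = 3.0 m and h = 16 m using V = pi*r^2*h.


V = pi * r^2 * h
  = pi * 3.0^2 * 16
  = pi * 9 * 16
  = 452.39 m^3


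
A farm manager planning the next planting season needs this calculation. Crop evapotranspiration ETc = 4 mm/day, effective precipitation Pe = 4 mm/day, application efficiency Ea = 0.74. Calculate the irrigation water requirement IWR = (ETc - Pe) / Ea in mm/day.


IWR = (ETc - Pe) / Ea
    = (4 - 4) / 0.74
    = 0 / 0.74
    = 0 mm/day


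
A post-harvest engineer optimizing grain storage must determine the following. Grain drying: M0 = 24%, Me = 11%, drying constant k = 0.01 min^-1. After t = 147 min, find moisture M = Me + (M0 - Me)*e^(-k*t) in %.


M = Me + (M0 - Me) * e^(-k*t)
  = 11 + (24 - 11) * e^(-0.01*147)
  = 11 + 13 * e^(-1.470)
  = 11 + 13 * 0.22993
  = 11 + 2.9890
  = 13.99%


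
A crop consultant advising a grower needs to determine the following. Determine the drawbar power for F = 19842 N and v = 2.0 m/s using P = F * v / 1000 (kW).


P = F * v / 1000
  = 19842 * 2.0 / 1000
  = 39684 / 1000
  = 39.68 kW


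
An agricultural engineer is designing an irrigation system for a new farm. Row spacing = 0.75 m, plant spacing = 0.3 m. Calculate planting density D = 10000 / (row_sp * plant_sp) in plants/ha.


D = 10000 / (row_sp * plant_sp)
  = 10000 / (0.75 * 0.3)
  = 10000 / 0.2250
  = 44444.44 plants/ha


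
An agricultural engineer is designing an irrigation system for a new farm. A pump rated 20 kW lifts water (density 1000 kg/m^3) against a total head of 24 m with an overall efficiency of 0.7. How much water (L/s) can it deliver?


Q = (P * 1000 * eta) / (rho * g * H)
  = (20 * 1000 * 0.7) / (1000 * 9.81 * 24)
  = 14000 / 235440
  = 0.05946 m^3/s = 59.46 L/s


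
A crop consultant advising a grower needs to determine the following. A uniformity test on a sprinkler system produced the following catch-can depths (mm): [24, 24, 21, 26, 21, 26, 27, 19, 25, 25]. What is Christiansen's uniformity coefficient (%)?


xbar = 238 / 10 = 23.800
sum|xi - xbar| = 20.800
CU = 100 * (1 - 20.800 / (10 * 23.800))
   = 100 * (1 - 0.0874)
   = 91.26%


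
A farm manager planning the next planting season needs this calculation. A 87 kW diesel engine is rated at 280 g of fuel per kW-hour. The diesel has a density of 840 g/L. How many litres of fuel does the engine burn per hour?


FC = P * BSFC / rho_fuel
   = 87 * 280 / 840
   = 24360 / 840
   = 29 L/h


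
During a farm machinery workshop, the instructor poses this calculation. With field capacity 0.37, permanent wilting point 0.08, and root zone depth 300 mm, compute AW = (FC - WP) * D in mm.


AW = (FC - WP) * D
   = (0.37 - 0.08) * 300
   = 0.29 * 300
   = 87 mm


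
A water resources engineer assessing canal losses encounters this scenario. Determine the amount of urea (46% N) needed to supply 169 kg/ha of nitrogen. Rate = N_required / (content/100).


Rate = N_required / (N_content / 100)
     = 169 / (46 / 100)
     = 169 / 0.46
     = 367.39 kg/ha


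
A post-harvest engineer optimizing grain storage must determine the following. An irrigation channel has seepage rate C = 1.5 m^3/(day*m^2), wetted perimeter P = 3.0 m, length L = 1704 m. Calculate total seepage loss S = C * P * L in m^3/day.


S = C * P * L
  = 1.5 * 3.0 * 1704
  = 7668 m^3/day


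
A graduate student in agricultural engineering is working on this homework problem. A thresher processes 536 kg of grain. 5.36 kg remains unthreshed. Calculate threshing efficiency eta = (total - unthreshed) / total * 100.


eta = (total - unthreshed) / total * 100
    = (536 - 5.36) / 536 * 100
    = 530.64 / 536 * 100
    = 99%


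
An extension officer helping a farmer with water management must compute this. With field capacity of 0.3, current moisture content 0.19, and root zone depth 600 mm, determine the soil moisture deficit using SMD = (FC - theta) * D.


SMD = (FC - theta) * D
    = (0.3 - 0.19) * 600
    = 0.110 * 600
    = 66 mm


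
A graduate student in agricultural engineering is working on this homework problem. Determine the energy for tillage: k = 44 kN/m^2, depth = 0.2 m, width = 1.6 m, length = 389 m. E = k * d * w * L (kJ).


E = k * d * w * L
  = 44 * 0.2 * 1.6 * 389
  = 5477.12 kJ


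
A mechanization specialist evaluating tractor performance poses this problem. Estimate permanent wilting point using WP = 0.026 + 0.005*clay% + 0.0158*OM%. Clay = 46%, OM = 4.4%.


WP = 0.026 + 0.005*46 + 0.0158*4.4
   = 0.026 + 0.2300 + 0.0695
   = 0.3255


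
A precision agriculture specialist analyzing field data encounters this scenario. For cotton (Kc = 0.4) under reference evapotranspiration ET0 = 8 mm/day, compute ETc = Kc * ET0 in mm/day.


ETc = Kc * ET0
    = 0.4 * 8
    = 3.20 mm/day


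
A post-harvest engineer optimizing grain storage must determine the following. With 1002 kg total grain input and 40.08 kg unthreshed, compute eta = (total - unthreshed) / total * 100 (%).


eta = (total - unthreshed) / total * 100
    = (1002 - 40.08) / 1002 * 100
    = 961.92 / 1002 * 100
    = 96%


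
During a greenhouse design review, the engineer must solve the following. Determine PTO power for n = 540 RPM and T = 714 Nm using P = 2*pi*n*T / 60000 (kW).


P = 2*pi*n*T / 60000
  = 2*pi * 540 * 714 / 60000
  = 2422544.93 / 60000
  = 40.38 kW


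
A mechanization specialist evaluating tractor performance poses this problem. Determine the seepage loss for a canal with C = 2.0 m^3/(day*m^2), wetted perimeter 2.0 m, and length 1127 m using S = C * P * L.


S = C * P * L
  = 2.0 * 2.0 * 1127
  = 4508 m^3/day


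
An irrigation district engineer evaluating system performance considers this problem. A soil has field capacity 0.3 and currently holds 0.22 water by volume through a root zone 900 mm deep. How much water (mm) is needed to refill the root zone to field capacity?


SMD = (FC - theta) * D
    = (0.3 - 0.22) * 900
    = 0.080 * 900
    = 72 mm


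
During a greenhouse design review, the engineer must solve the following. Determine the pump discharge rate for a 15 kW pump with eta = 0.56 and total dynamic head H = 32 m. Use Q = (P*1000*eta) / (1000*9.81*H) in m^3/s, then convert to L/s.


Q = (P * 1000 * eta) / (rho * g * H)
  = (15 * 1000 * 0.56) / (1000 * 9.81 * 32)
  = 8400 / 313920
  = 0.02676 m^3/s = 26.76 L/s


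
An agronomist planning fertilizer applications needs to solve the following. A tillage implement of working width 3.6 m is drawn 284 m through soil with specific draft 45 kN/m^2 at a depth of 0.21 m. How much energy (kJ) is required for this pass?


E = k * d * w * L
  = 45 * 0.21 * 3.6 * 284
  = 9661.68 kJ


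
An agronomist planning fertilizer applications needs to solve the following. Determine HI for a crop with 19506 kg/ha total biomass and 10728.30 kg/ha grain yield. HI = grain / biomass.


HI = grain_yield / biomass
   = 10728.30 / 19506
   = 0.55


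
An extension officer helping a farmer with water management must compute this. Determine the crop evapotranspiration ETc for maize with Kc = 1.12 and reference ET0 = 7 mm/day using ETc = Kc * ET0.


ETc = Kc * ET0
    = 1.12 * 7
    = 7.84 mm/day


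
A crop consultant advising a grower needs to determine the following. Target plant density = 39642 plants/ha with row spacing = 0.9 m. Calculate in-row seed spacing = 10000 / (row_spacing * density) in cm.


spacing = 10000 / (row_sp * density)
        = 10000 / (0.9 * 39642)
        = 10000 / 35677.80
        = 0.28029 m = 28.03 cm


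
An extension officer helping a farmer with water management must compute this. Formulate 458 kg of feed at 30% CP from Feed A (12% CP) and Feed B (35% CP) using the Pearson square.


parts_A = CP_b - target = 35 - 30 = 5
parts_B = target - CP_a = 30 - 12 = 18
total_parts = 5 + 18 = 23
Feed A = 458 * 5 / 23 = 99.57 kg
Feed B = 458 * 18 / 23 = 358.43 kg

99.57 kg


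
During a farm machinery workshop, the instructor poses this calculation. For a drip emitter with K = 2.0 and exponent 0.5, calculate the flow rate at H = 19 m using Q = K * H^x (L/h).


Q = K * H^x
  = 2.0 * 19^0.5
  = 2.0 * 4.3589
  = 8.72 L/h


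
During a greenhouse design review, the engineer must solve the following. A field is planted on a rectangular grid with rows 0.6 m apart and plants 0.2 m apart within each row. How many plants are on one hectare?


D = 10000 / (row_sp * plant_sp)
  = 10000 / (0.6 * 0.2)
  = 10000 / 0.1200
  = 83333.33 plants/ha


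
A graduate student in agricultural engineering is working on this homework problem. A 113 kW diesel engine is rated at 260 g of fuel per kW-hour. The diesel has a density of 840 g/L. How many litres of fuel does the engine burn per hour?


FC = P * BSFC / rho_fuel
   = 113 * 260 / 840
   = 29380 / 840
   = 34.98 L/h


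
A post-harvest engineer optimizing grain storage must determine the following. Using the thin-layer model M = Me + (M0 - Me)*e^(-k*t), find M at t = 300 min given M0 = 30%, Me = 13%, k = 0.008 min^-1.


M = Me + (M0 - Me) * e^(-k*t)
  = 13 + (30 - 13) * e^(-0.008*300)
  = 13 + 17 * e^(-2.400)
  = 13 + 17 * 0.09072
  = 13 + 1.5422
  = 14.54%


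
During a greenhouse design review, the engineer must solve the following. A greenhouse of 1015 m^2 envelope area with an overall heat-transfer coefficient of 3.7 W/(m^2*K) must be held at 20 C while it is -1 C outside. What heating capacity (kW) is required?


dT = 20 - (-1) = 21 K
Q = U * A * dT
  = 3.7 * 1015 * 21
  = 78865.50 W = 78.87 kW


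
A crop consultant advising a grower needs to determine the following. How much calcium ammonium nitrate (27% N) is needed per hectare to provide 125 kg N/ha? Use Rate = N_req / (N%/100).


Rate = N_required / (N_content / 100)
     = 125 / (27 / 100)
     = 125 / 0.27
     = 462.96 kg/ha


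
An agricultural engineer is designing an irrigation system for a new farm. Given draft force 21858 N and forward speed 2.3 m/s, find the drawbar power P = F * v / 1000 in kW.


P = F * v / 1000
  = 21858 * 2.3 / 1000
  = 50273.40 / 1000
  = 50.27 kW


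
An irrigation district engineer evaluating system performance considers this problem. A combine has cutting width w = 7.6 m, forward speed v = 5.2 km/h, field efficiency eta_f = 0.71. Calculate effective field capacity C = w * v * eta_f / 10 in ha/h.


C = w * v * eta_f / 10
  = 7.6 * 5.2 * 0.71 / 10
  = 28.06 / 10
  = 2.81 ha/h


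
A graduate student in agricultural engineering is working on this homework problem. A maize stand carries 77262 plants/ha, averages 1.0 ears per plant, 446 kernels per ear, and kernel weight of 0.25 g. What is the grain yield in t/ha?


Y = density * ears * kernels * kw
  = 77262 * 1.0 * 446 * 0.25 g/ha
  = 8614713 g/ha
  = 8614.71 kg/ha = 8.61 t/ha


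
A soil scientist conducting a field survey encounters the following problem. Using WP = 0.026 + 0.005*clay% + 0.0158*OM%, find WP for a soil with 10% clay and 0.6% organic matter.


WP = 0.026 + 0.005*10 + 0.0158*0.6
   = 0.026 + 0.0500 + 0.0095
   = 0.0855


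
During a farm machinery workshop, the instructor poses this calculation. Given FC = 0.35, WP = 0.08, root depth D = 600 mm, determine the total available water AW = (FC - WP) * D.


AW = (FC - WP) * D
   = (0.35 - 0.08) * 600
   = 0.27 * 600
   = 162 mm
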